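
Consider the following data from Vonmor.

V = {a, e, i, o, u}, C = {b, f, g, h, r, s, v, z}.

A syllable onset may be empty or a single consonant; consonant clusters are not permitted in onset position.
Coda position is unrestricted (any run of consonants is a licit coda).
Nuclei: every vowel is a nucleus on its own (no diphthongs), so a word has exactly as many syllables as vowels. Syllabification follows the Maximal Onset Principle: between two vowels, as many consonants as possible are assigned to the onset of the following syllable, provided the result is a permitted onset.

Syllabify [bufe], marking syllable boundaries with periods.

bu.fe

The vowels are u, e — 2 nuclei, so 2 syllables.
Between /u/ (V1) and /e/ (V2): /f/ is a single consonant, so it becomes the next onset.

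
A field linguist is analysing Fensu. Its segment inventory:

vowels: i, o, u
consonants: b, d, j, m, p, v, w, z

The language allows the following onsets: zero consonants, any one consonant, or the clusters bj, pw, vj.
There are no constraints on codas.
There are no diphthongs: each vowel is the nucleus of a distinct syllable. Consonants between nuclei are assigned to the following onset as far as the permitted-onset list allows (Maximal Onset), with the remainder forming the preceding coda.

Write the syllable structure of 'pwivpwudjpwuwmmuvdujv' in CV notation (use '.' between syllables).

Vowels present: i, u, u, u, u; each is a nucleus, giving 5 syllables.
σ1/σ2 boundary: /vpw/ splits as /v/ + /pw/ (/pw/ is the longest suffix that is a licit onset).
σ2/σ3 boundary: cluster /djpw/ — the longest permitted-onset suffix is /pw/; onset = /pw/, preceding coda = /dj/.
σ3/σ4 boundary: /wmm/ — longest licit onset from the right is /m/, leaving /wm/ as coda.
σ4/σ5 boundary: /vd/; trying suffixes from longest down, /d/ is the first permitted one, so coda /v/ | onset /d/.
Putting it together: pwiv.pwudj.pwuwm.muv.dujv.
Mapping each syllable to C/V: /pwiv/ → CCVC, /pwudj/ → CCVCC, /pwuwm/ → CCVCC, /muv/ → CVC, /dujv/ → CVCC.

CCVC.CCVCC.CCVCC.CVC.CVCC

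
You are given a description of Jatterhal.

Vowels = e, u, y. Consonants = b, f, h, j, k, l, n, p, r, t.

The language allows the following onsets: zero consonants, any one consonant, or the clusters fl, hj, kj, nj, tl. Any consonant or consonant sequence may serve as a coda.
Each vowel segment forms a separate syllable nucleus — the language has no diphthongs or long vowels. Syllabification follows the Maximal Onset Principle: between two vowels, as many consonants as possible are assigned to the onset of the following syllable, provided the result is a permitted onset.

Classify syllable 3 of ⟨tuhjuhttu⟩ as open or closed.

Nuclei (vowels): u, u, u → 3 syllables.
V1 /u/ – V2 /u/: cluster /hj/ — /hj/ is itself a permitted onset, so the whole cluster goes right; preceding coda = ∅.
V2 /u/ – V3 /u/: /htt/; trying suffixes from longest down, /t/ is the first permitted one, so coda /ht/ | onset /t/.
Result: tu.hjuht.tu.
Syllable 3 is /tu/; it ends in its nucleus with no coda, so it is open.

open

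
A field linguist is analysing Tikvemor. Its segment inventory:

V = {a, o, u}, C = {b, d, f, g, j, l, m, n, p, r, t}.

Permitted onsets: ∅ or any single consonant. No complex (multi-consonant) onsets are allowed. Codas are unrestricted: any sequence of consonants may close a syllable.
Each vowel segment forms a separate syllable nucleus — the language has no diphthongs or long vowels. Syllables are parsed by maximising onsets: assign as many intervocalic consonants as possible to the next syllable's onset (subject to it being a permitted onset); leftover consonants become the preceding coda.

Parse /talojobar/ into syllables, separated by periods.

Vowels present: a, o, o, a; each is a nucleus, giving 4 syllables.
Between /a/ (V1) and /o/ (V2): just /l/ — single C goes to the following onset.
Between /o/ (V2) and /o/ (V3): just /j/ — single C goes to the following onset.
Between /o/ (V3) and /a/ (V4): just /b/ — single C goes to the following onset.

ta.lo.jo.bar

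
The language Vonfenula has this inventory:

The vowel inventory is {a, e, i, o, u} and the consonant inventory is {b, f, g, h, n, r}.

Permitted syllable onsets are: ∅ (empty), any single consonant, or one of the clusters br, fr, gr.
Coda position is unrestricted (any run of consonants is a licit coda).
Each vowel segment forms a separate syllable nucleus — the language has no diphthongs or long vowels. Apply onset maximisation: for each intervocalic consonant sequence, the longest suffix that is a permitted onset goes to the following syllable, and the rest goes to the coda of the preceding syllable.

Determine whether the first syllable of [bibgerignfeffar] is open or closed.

closed

Vowels present: i, e, i, e, a; each is a nucleus, giving 5 syllables.
V1 /i/ – V2 /e/: /bg/; trying suffixes from longest down, /g/ is the first permitted one, so coda /b/ | onset /g/.
V2 /e/ – V3 /i/: /r/ is a single consonant, so it becomes the next onset.
V3 /i/ – V4 /e/: /gnf/ — longest licit onset from the right is /f/, leaving /gn/ as coda.
V4 /e/ – V5 /a/: /ff/; trying suffixes from longest down, /f/ is the first permitted one, so coda /f/ | onset /f/.
Putting it together: bib.ge.rign.fef.far.
Syllable 1 is /bib/ with coda /b/, so it is closed.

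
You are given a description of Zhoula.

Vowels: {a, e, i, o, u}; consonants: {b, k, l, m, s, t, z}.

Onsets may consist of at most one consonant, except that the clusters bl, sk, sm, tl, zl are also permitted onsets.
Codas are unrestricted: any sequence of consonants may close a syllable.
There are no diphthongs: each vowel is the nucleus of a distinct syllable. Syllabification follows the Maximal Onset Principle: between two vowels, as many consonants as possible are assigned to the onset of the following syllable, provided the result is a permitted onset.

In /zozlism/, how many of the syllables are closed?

The vowels are o, i — 2 nuclei, so 2 syllables.
Between /o/ (V1) and /i/ (V2): /zl/ — entire cluster is a permitted onset → onset /zl/, coda ∅.
Putting it together: zo.zlism.
Classifying each syllable: /zo/ (open), /zlism/ (closed).
Closed syllables: 1.

1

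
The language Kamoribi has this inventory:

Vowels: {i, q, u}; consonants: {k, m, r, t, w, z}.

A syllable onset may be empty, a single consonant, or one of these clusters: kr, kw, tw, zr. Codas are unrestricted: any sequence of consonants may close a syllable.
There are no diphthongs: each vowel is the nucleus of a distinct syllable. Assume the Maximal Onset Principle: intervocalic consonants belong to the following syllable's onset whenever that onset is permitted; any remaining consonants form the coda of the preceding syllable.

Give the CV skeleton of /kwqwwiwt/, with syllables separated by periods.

CCVC.CVCC

The vowels are q, i — 2 nuclei, so 2 syllables.
/q…i/ gap (V1→V2): /ww/; trying suffixes from longest down, /w/ is the first permitted one, so coda /w/ | onset /w/.
So the parse is kwqw.wiwt.
Mapping each syllable to C/V: /kwqw/ → CCVC, /wiwt/ → CVCC.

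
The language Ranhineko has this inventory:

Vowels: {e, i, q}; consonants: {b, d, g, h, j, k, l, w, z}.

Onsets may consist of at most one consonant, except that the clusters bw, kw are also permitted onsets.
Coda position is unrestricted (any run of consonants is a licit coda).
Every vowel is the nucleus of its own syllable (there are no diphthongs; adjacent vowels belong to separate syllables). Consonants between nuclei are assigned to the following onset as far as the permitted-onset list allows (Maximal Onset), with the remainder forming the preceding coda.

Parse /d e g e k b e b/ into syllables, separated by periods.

Nuclei (vowels): e, e, e → 3 syllables.
Between /e/ (V1) and /e/ (V2): /g/ is a single consonant, so it becomes the next onset.
Between /e/ (V2) and /e/ (V3): /kb/ — longest licit onset from the right is /b/, leaving /k/ as coda.

de.gek.beb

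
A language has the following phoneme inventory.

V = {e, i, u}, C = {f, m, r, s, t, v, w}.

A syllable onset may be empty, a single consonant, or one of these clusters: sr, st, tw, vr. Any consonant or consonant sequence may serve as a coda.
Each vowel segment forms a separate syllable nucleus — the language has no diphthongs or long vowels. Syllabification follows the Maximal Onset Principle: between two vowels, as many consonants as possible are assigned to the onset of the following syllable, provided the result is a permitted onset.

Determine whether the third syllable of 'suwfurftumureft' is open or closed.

The vowels are u, u, u, u, e — 5 nuclei, so 5 syllables.
V1 /u/ – V2 /u/: /wf/; trying suffixes from longest down, /f/ is the first permitted one, so coda /w/ | onset /f/.
V2 /u/ – V3 /u/: /rft/; trying suffixes from longest down, /t/ is the first permitted one, so coda /rf/ | onset /t/.
V3 /u/ – V4 /u/: /m/ is a single consonant, so it becomes the next onset.
V4 /u/ – V5 /e/: /r/ is a single consonant, so it becomes the next onset.
Syllabification: suw.furf.tu.mu.reft.
Syllable 3 is /tu/; it ends in its nucleus with no coda, so it is open.

open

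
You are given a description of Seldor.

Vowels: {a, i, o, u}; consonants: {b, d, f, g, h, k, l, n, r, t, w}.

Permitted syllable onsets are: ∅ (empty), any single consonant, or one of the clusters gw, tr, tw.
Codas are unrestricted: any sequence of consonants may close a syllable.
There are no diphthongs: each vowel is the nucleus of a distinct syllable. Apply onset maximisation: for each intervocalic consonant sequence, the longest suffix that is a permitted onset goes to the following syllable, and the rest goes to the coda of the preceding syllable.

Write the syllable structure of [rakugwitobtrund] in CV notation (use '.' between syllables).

The vowels are a, u, i, o, u — 5 nuclei, so 5 syllables.
V1 /a/ – V2 /u/: just /k/ — single C goes to the following onset.
V2 /u/ – V3 /i/: /gw/ — entire cluster is a permitted onset → onset /gw/, coda ∅.
V3 /i/ – V4 /o/: /t/ → onset of the next syllable (single consonants are always licit onsets).
V4 /o/ – V5 /u/: /btr/ — longest licit onset from the right is /tr/, leaving /b/ as coda.
Result: ra.ku.gwi.tob.trund.
Mapping each syllable to C/V: /ra/ → CV, /ku/ → CV, /gwi/ → CCV, /tob/ → CVC, /trund/ → CCVCC.

CV.CV.CCV.CVC.CCVCC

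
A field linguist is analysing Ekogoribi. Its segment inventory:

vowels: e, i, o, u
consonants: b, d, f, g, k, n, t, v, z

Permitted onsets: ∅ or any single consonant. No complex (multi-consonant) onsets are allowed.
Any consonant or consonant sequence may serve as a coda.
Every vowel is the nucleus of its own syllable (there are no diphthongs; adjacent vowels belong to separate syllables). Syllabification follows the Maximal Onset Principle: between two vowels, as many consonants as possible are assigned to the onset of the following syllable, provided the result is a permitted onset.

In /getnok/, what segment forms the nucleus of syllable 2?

Vowels present: e, o; each is a nucleus, giving 2 syllables.
The second nucleus (vowel 2 from the left) is /o/.

o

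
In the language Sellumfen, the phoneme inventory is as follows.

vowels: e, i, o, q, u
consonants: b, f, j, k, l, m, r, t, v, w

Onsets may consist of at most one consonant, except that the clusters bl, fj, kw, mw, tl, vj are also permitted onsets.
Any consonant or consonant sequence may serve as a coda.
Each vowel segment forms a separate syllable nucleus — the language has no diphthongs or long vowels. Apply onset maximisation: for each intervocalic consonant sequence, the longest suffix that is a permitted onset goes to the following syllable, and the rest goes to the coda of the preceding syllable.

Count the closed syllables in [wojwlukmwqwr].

3

Nuclei (vowels): o, u, q → 3 syllables.
σ1/σ2 boundary: /jwl/ splits as /jw/ + /l/ (/l/ is the longest suffix that is a licit onset).
σ2/σ3 boundary: /kmw/ — longest licit onset from the right is /mw/, leaving /k/ as coda.
Result: wojw.luk.mwqwr.
Classifying each syllable: /wojw/ (closed), /luk/ (closed), /mwqwr/ (closed).
Closed syllables: 3.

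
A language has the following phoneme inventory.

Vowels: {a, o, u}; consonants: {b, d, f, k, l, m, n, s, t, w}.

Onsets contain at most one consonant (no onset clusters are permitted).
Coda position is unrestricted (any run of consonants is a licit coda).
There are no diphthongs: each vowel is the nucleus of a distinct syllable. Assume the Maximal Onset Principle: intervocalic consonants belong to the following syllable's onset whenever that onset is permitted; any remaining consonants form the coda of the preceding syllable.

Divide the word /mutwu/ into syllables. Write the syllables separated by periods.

mut.wu

Nuclei (vowels): u, u → 2 syllables.
/u…u/ gap (V1→V2): /tw/; trying suffixes from longest down, /w/ is the first permitted one, so coda /t/ | onset /w/.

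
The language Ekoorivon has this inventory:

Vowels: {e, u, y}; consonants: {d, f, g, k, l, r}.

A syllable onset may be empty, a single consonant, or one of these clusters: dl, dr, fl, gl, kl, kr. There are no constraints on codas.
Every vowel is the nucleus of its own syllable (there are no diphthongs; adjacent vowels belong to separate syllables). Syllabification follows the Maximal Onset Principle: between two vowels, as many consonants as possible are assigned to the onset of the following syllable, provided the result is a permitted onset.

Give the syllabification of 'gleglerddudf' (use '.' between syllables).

gle.glerd.dudf

Vowels present: e, e, u; each is a nucleus, giving 3 syllables.
Between /e/ (V1) and /e/ (V2): /gl/ is a licit onset in full, so it all attaches to the next syllable.
Between /e/ (V2) and /u/ (V3): /rdd/; trying suffixes from longest down, /d/ is the first permitted one, so coda /rd/ | onset /d/.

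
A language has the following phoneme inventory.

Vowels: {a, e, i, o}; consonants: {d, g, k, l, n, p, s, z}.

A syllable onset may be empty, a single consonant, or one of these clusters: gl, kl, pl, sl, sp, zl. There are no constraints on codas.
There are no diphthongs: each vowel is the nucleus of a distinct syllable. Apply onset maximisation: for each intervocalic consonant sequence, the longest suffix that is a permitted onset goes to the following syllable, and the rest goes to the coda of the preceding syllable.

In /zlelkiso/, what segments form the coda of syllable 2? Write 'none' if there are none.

none

The vowels are e, i, o — 3 nuclei, so 3 syllables.
Between /e/ (V1) and /i/ (V2): /lk/ splits as /l/ + /k/ (/k/ is the longest suffix that is a licit onset).
Between /i/ (V2) and /o/ (V3): just /s/ — single C goes to the following onset.
Result: zlel.ki.so.
Syllable 2 is /ki/: onset /k/, nucleus /i/, coda ∅.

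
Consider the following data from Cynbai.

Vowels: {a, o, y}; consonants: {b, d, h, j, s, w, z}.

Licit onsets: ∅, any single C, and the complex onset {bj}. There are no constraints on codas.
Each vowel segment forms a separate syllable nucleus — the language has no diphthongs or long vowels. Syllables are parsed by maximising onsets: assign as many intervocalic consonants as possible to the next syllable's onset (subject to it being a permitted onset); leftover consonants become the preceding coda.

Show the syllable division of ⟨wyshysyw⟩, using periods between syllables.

Vowels present: y, y, y; each is a nucleus, giving 3 syllables.
Between /y/ (V1) and /y/ (V2): /sh/ splits as /s/ + /h/ (/h/ is the longest suffix that is a licit onset).
Between /y/ (V2) and /y/ (V3): /s/ → onset of the next syllable (single consonants are always licit onsets).

wys.hy.syw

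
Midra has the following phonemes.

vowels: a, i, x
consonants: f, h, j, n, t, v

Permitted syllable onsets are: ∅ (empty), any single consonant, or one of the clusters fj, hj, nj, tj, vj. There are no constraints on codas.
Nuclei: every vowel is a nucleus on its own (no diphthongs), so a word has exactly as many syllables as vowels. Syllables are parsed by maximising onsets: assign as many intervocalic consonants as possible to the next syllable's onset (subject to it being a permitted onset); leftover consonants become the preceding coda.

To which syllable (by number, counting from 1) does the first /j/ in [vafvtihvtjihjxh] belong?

3

The vowels are a, i, i, x — 4 nuclei, so 4 syllables.
Between /a/ (V1) and /i/ (V2): cluster /fvt/ — the longest permitted-onset suffix is /t/; onset = /t/, preceding coda = /fv/.
Between /i/ (V2) and /i/ (V3): /hvtj/ — longest licit onset from the right is /tj/, leaving /hv/ as coda.
Between /i/ (V3) and /x/ (V4): /hj/ is a licit onset in full, so it all attaches to the next syllable.
So the parse is vafv.tihv.tji.hjxh.
The first /j/ is in the onset of syllable 3 (/tji/).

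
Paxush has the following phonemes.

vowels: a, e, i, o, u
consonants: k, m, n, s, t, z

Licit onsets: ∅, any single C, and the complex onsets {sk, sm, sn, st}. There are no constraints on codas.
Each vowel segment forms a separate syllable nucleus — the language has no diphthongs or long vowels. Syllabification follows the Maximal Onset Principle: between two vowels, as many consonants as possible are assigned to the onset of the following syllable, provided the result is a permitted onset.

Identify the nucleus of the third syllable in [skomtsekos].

o

Vowels present: o, e, o; each is a nucleus, giving 3 syllables.
The third nucleus (vowel 3 from the left) is /o/.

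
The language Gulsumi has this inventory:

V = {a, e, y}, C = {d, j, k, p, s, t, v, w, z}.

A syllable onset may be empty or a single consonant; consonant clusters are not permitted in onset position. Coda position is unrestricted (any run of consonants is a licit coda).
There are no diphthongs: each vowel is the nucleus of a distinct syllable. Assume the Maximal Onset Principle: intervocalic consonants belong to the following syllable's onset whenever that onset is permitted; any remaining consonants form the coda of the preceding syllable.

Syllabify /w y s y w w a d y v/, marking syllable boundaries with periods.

wy.syw.wa.dyv

The vowels are y, y, a, y — 4 nuclei, so 4 syllables.
V1 /y/ – V2 /y/: /s/ → onset of the next syllable (single consonants are always licit onsets).
V2 /y/ – V3 /a/: /ww/ splits as /w/ + /w/ (/w/ is the longest suffix that is a licit onset).
V3 /a/ – V4 /y/: /d/ is a single consonant, so it becomes the next onset.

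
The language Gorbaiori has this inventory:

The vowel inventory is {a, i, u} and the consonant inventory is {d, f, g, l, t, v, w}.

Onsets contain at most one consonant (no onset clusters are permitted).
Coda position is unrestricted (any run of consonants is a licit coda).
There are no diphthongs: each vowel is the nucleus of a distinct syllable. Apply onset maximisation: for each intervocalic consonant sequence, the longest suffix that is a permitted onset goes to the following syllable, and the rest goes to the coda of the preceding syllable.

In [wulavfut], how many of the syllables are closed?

2

Nuclei (vowels): u, a, u → 3 syllables.
Between /u/ (V1) and /a/ (V2): /l/ is a single consonant, so it becomes the next onset.
Between /a/ (V2) and /u/ (V3): /vf/ — longest licit onset from the right is /f/, leaving /v/ as coda.
Syllabification: wu.lav.fut.
Classifying each syllable: /wu/ (open), /lav/ (closed), /fut/ (closed).
Closed syllables: 2.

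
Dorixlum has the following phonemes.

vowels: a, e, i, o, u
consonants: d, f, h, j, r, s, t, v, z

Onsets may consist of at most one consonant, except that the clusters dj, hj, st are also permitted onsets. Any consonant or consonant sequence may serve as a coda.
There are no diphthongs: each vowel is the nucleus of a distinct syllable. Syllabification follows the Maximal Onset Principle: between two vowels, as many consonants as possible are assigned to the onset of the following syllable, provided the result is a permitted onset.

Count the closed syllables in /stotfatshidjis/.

Vowels present: o, a, i, i; each is a nucleus, giving 4 syllables.
/o…a/ gap (V1→V2): /tf/; trying suffixes from longest down, /f/ is the first permitted one, so coda /t/ | onset /f/.
/a…i/ gap (V2→V3): /tsh/; trying suffixes from longest down, /h/ is the first permitted one, so coda /ts/ | onset /h/.
/i…i/ gap (V3→V4): cluster /dj/ — /dj/ is itself a permitted onset, so the whole cluster goes right; preceding coda = ∅.
Syllabification: stot.fats.hi.djis.
Classifying each syllable: /stot/ (closed), /fats/ (closed), /hi/ (open), /djis/ (closed).
Closed syllables: 3.

3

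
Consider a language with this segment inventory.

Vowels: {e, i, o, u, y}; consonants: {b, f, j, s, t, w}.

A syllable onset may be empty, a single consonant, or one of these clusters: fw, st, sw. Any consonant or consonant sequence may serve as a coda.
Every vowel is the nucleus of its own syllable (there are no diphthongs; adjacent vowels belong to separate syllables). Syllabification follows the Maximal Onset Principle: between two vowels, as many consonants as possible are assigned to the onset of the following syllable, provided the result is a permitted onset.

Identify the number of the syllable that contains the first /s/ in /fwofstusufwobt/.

2

Nuclei (vowels): o, u, u, o → 4 syllables.
Between /o/ (V1) and /u/ (V2): cluster /fst/ — the longest permitted-onset suffix is /st/; onset = /st/, preceding coda = /f/.
Between /u/ (V2) and /u/ (V3): just /s/ — single C goes to the following onset.
Between /u/ (V3) and /o/ (V4): /fw/ — entire cluster is a permitted onset → onset /fw/, coda ∅.
So the parse is fwof.stu.su.fwobt.
The first /s/ is in the onset of syllable 2 (/stu/).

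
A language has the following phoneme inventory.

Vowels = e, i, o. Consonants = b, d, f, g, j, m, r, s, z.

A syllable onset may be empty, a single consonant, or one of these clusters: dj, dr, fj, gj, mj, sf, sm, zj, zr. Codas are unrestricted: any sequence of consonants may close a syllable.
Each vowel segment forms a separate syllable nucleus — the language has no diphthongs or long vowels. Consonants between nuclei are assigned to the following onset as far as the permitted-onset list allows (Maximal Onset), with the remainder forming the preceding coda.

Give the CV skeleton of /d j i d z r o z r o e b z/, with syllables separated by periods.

Nuclei (vowels): i, o, o, e → 4 syllables.
V1 /i/ – V2 /o/: /dzr/; trying suffixes from longest down, /zr/ is the first permitted one, so coda /d/ | onset /zr/.
V2 /o/ – V3 /o/: /zr/ is a licit onset in full, so it all attaches to the next syllable.
V3 /o/ – V4 /e/: no consonants, so the boundary falls immediately after /o/.
Result: djid.zro.zro.ebz.
Mapping each syllable to C/V: /djid/ → CCVC, /zro/ → CCV, /zro/ → CCV, /ebz/ → VCC.

CCVC.CCV.CCV.VCC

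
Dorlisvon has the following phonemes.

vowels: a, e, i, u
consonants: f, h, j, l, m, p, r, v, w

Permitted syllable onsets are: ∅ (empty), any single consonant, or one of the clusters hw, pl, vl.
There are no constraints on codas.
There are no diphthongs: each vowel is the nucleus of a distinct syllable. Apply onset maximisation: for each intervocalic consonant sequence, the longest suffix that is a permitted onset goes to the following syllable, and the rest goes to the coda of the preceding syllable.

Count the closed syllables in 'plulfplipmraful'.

Nuclei (vowels): u, i, a, u → 4 syllables.
σ1/σ2 boundary: /lfpl/; trying suffixes from longest down, /pl/ is the first permitted one, so coda /lf/ | onset /pl/.
σ2/σ3 boundary: /pmr/ — longest licit onset from the right is /r/, leaving /pm/ as coda.
σ3/σ4 boundary: just /f/ — single C goes to the following onset.
Putting it together: plulf.plipm.ra.ful.
Classifying each syllable: /plulf/ (closed), /plipm/ (closed), /ra/ (open), /ful/ (closed).
Closed syllables: 3.

3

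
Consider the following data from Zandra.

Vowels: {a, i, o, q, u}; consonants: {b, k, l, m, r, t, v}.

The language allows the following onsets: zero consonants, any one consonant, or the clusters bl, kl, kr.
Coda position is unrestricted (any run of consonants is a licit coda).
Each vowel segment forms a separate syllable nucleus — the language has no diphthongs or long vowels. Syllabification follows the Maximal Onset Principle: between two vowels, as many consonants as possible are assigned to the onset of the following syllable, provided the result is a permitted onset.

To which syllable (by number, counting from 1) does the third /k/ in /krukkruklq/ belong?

2

Nuclei (vowels): u, u, q → 3 syllables.
Between /u/ (V1) and /u/ (V2): cluster /kkr/ — the longest permitted-onset suffix is /kr/; onset = /kr/, preceding coda = /k/.
Between /u/ (V2) and /q/ (V3): /kl/ is a licit onset in full, so it all attaches to the next syllable.
Syllabification: kruk.kru.klq.
The third /k/ is in the onset of syllable 2 (/kru/).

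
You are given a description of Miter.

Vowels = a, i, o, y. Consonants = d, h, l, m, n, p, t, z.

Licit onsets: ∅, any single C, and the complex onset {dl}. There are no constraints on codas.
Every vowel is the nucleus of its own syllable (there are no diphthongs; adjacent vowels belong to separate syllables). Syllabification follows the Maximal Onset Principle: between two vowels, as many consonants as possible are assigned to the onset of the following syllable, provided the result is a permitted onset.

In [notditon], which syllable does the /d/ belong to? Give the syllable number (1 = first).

2

The vowels are o, i, o — 3 nuclei, so 3 syllables.
Between /o/ (V1) and /i/ (V2): /td/ splits as /t/ + /d/ (/d/ is the longest suffix that is a licit onset).
Between /i/ (V2) and /o/ (V3): /t/ is a single consonant, so it becomes the next onset.
Result: not.di.ton.
The /d/ is in the onset of syllable 2 (/di/).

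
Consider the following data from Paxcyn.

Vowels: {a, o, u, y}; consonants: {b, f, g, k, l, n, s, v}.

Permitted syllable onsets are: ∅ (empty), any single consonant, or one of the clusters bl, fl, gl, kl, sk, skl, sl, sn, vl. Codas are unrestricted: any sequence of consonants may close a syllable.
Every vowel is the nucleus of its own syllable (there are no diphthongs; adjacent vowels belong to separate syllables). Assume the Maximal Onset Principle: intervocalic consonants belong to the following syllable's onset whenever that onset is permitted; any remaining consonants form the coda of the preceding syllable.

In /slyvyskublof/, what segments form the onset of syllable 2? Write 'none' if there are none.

Nuclei (vowels): y, y, u, o → 4 syllables.
σ1/σ2 boundary: /v/ is a single consonant, so it becomes the next onset.
σ2/σ3 boundary: cluster /sk/ — /sk/ is itself a permitted onset, so the whole cluster goes right; preceding coda = ∅.
σ3/σ4 boundary: cluster /bl/ — /bl/ is itself a permitted onset, so the whole cluster goes right; preceding coda = ∅.
Syllabification: sly.vy.sku.blof.
Syllable 2 is /vy/: onset /v/, nucleus /y/, coda ∅.

v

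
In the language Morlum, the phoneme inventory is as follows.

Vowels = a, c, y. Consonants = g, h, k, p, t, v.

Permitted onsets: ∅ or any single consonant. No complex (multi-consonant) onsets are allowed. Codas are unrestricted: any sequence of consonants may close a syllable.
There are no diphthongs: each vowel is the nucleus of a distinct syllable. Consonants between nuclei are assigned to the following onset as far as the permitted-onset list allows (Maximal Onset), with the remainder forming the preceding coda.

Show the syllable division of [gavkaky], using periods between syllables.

gav.ka.ky

Nuclei (vowels): a, a, y → 3 syllables.
/a…a/ gap (V1→V2): cluster /vk/ — the longest permitted-onset suffix is /k/; onset = /k/, preceding coda = /v/.
/a…y/ gap (V2→V3): just /k/ — single C goes to the following onset.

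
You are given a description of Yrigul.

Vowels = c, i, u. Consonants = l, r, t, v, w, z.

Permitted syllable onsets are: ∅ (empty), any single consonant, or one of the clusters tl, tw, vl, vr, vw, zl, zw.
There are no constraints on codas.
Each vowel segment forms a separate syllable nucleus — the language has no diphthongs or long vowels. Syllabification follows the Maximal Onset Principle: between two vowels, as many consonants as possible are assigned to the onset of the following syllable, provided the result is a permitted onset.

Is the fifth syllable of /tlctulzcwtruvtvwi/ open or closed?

open

Vowels present: c, u, c, u, i; each is a nucleus, giving 5 syllables.
/c…u/ gap (V1→V2): just /t/ — single C goes to the following onset.
/u…c/ gap (V2→V3): /lz/ splits as /l/ + /z/ (/z/ is the longest suffix that is a licit onset).
/c…u/ gap (V3→V4): cluster /wtr/ — the longest permitted-onset suffix is /r/; onset = /r/, preceding coda = /wt/.
/u…i/ gap (V4→V5): /vtvw/ — longest licit onset from the right is /vw/, leaving /vt/ as coda.
Syllabification: tlc.tul.zcwt.ruvt.vwi.
Syllable 5 is /vwi/; it ends in its nucleus with no coda, so it is open.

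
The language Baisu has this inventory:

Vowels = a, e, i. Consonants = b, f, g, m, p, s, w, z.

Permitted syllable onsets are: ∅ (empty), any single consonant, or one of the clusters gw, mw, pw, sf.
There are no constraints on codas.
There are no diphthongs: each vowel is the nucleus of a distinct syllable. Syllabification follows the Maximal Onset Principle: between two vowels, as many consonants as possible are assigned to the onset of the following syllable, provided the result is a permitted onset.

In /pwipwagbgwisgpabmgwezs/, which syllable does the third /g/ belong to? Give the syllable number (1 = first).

Vowels present: i, a, i, a, e; each is a nucleus, giving 5 syllables.
V1 /i/ – V2 /a/: /pw/ is a licit onset in full, so it all attaches to the next syllable.
V2 /a/ – V3 /i/: cluster /gbgw/ — the longest permitted-onset suffix is /gw/; onset = /gw/, preceding coda = /gb/.
V3 /i/ – V4 /a/: /sgp/ — longest licit onset from the right is /p/, leaving /sg/ as coda.
V4 /a/ – V5 /e/: /bmgw/ splits as /bm/ + /gw/ (/gw/ is the longest suffix that is a licit onset).
Putting it together: pwi.pwagb.gwisg.pabm.gwezs.
The third /g/ is in the coda of syllable 3 (/gwisg/).

3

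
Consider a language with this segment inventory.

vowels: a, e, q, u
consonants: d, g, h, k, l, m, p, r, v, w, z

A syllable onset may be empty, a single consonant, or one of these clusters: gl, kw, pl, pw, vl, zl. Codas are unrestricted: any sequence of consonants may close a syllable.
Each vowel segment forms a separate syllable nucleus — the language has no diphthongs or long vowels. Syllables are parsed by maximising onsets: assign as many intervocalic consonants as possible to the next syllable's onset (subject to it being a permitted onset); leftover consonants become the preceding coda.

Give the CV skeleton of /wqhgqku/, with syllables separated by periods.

Nuclei (vowels): q, q, u → 3 syllables.
/q…q/ gap (V1→V2): /hg/ — longest licit onset from the right is /g/, leaving /h/ as coda.
/q…u/ gap (V2→V3): /k/ is a single consonant, so it becomes the next onset.
So the parse is wqh.gq.ku.
Mapping each syllable to C/V: /wqh/ → CVC, /gq/ → CV, /ku/ → CV.

CVC.CV.CV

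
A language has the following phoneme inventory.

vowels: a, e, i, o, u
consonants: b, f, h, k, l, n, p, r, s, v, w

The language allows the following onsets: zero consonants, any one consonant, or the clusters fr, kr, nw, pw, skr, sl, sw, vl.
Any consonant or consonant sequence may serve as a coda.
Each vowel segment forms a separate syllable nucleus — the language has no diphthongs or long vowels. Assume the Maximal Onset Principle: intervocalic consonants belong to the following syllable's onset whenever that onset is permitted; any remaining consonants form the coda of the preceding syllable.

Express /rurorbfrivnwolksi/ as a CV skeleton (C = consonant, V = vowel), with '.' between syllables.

CV.CVCC.CCVC.CCVCC.CV

Nuclei (vowels): u, o, i, o, i → 5 syllables.
Between /u/ (V1) and /o/ (V2): /r/ → onset of the next syllable (single consonants are always licit onsets).
Between /o/ (V2) and /i/ (V3): /rbfr/ — longest licit onset from the right is /fr/, leaving /rb/ as coda.
Between /i/ (V3) and /o/ (V4): /vnw/ splits as /v/ + /nw/ (/nw/ is the longest suffix that is a licit onset).
Between /o/ (V4) and /i/ (V5): /lks/ — longest licit onset from the right is /s/, leaving /lk/ as coda.
Putting it together: ru.rorb.friv.nwolk.si.
Mapping each syllable to C/V: /ru/ → CV, /rorb/ → CVCC, /friv/ → CCVC, /nwolk/ → CCVCC, /si/ → CV.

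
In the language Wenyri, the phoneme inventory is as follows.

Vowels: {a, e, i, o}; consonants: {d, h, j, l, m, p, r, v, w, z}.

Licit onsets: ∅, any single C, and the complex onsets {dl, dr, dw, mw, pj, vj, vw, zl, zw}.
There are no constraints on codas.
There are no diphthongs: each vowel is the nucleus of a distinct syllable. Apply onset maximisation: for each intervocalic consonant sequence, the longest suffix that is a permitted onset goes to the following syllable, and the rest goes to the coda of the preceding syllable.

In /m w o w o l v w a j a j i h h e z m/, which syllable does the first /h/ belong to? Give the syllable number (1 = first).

5

Nuclei (vowels): o, o, a, a, i, e → 6 syllables.
/o…o/ gap (V1→V2): just /w/ — single C goes to the following onset.
/o…a/ gap (V2→V3): /lvw/ splits as /l/ + /vw/ (/vw/ is the longest suffix that is a licit onset).
/a…a/ gap (V3→V4): just /j/ — single C goes to the following onset.
/a…i/ gap (V4→V5): /j/ → onset of the next syllable (single consonants are always licit onsets).
/i…e/ gap (V5→V6): /hh/ splits as /h/ + /h/ (/h/ is the longest suffix that is a licit onset).
So the parse is mwo.wol.vwa.ja.jih.hezm.
The first /h/ is in the coda of syllable 5 (/jih/).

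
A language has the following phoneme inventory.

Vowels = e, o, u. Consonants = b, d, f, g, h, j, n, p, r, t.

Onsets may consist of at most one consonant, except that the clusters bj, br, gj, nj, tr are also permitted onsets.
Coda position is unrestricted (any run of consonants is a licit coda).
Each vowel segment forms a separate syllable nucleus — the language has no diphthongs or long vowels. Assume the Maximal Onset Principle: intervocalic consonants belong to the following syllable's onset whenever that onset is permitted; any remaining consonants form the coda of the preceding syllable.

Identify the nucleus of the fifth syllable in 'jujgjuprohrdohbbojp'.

Nuclei (vowels): u, u, o, o, o → 5 syllables.
The fifth nucleus (vowel 5 from the left) is /o/.

o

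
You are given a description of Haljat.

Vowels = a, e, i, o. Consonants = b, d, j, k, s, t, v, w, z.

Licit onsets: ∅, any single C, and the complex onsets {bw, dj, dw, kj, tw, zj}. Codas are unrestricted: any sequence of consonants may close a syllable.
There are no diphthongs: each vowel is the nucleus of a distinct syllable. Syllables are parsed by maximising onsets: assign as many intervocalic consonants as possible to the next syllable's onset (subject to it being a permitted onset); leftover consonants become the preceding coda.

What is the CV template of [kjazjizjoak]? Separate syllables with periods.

CCV.CCV.CCV.VC

Nuclei (vowels): a, i, o, a → 4 syllables.
/a…i/ gap (V1→V2): cluster /zj/ — /zj/ is itself a permitted onset, so the whole cluster goes right; preceding coda = ∅.
/i…o/ gap (V2→V3): /zj/ is a licit onset in full, so it all attaches to the next syllable.
/o…a/ gap (V3→V4): no consonants, so the boundary falls immediately after /o/.
Putting it together: kja.zji.zjo.ak.
Mapping each syllable to C/V: /kja/ → CCV, /zji/ → CCV, /zjo/ → CCV, /ak/ → VC.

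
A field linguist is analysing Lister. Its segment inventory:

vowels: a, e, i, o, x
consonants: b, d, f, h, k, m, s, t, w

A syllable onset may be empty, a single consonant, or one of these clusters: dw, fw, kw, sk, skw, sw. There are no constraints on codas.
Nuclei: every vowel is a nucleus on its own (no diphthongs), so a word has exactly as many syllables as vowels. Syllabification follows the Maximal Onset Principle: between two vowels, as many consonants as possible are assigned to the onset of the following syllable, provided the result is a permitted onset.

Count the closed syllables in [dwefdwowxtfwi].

Vowels present: e, o, x, i; each is a nucleus, giving 4 syllables.
V1 /e/ – V2 /o/: /fdw/ — longest licit onset from the right is /dw/, leaving /f/ as coda.
V2 /o/ – V3 /x/: /w/ → onset of the next syllable (single consonants are always licit onsets).
V3 /x/ – V4 /i/: /tfw/ splits as /t/ + /fw/ (/fw/ is the longest suffix that is a licit onset).
Result: dwef.dwo.wxt.fwi.
Classifying each syllable: /dwef/ (closed), /dwo/ (open), /wxt/ (closed), /fwi/ (open).
Closed syllables: 2.

2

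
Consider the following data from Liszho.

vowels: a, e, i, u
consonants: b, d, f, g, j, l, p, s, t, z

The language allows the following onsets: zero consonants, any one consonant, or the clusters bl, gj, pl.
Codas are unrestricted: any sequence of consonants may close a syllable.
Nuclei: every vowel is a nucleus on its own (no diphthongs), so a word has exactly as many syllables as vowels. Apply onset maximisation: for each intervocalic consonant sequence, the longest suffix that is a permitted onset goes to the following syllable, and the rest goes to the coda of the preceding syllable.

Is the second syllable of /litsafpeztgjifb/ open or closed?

The vowels are i, a, e, i — 4 nuclei, so 4 syllables.
/i…a/ gap (V1→V2): /ts/ — longest licit onset from the right is /s/, leaving /t/ as coda.
/a…e/ gap (V2→V3): /fp/ — longest licit onset from the right is /p/, leaving /f/ as coda.
/e…i/ gap (V3→V4): /ztgj/ — longest licit onset from the right is /gj/, leaving /zt/ as coda.
Syllabification: lit.saf.pezt.gjifb.
Syllable 2 is /saf/ with coda /f/, so it is closed.

closed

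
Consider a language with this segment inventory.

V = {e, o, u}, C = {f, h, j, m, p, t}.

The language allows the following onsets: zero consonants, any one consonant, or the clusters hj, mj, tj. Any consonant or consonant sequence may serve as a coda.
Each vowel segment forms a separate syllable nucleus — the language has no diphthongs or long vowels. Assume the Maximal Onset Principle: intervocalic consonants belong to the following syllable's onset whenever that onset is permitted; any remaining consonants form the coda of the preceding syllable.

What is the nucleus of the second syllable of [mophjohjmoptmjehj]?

The vowels are o, o, o, e — 4 nuclei, so 4 syllables.
The second nucleus (vowel 2 from the left) is /o/.

o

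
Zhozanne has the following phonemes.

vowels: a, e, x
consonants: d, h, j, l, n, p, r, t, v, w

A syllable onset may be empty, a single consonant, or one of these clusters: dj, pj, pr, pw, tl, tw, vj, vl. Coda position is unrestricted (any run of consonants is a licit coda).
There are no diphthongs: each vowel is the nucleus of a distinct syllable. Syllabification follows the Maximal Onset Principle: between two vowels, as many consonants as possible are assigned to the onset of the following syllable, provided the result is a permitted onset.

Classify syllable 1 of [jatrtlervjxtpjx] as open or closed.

closed

The vowels are a, e, x, x — 4 nuclei, so 4 syllables.
/a…e/ gap (V1→V2): /trtl/; trying suffixes from longest down, /tl/ is the first permitted one, so coda /tr/ | onset /tl/.
/e…x/ gap (V2→V3): cluster /rvj/ — the longest permitted-onset suffix is /vj/; onset = /vj/, preceding coda = /r/.
/x…x/ gap (V3→V4): /tpj/ splits as /t/ + /pj/ (/pj/ is the longest suffix that is a licit onset).
Syllabification: jatr.tler.vjxt.pjx.
Syllable 1 is /jatr/ with coda /tr/, so it is closed.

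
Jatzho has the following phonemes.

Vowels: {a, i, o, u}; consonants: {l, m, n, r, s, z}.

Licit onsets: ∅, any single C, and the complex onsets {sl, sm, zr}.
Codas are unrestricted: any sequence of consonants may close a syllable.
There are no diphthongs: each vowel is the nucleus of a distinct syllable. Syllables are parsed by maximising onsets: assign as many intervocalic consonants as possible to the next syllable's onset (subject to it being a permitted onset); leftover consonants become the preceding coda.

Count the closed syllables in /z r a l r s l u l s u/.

2

Nuclei (vowels): a, u, u → 3 syllables.
σ1/σ2 boundary: cluster /lrsl/ — the longest permitted-onset suffix is /sl/; onset = /sl/, preceding coda = /lr/.
σ2/σ3 boundary: /ls/ — longest licit onset from the right is /s/, leaving /l/ as coda.
Result: zralr.slul.su.
Classifying each syllable: /zralr/ (closed), /slul/ (closed), /su/ (open).
Closed syllables: 2.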